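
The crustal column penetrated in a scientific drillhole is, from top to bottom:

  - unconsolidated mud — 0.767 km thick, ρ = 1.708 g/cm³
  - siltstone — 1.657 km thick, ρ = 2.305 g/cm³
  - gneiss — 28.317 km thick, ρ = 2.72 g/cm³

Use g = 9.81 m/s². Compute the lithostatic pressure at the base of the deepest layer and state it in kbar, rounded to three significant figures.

8.06 kbar

unconsolidated mud: 1708 kg/m³ × 9.81 m/s² × 767 m = 1.285×10^7 Pa = 0.1285 kbar
siltstone: 2305 kg/m³ × 9.81 m/s² × 1657 m = 3.747×10^7 Pa = 0.3747 kbar
gneiss: 2720 kg/m³ × 9.81 m/s² × 28317 m = 7.556×10^8 Pa = 7.556 kbar
Total = 0.1285 + 0.3747 + 7.556 = 8.0591 kbar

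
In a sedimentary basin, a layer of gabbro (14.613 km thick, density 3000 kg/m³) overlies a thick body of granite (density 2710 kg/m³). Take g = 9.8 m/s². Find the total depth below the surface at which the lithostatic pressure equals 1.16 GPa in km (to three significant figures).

Pressure at base of upper layers: 3000×9.8×14613 = 4.296×10^8 Pa = 0.4296 GPa
Remaining pressure to be supplied by granite: 1.160×10^9 − 4.296×10^8 = 7.304×10^8 Pa
Additional depth in granite = 7.304×10^8 Pa / (2710 kg/m³ × 9.8 m/s²) = 27501 m
Total depth = 14613 m + 27501 m = 42114 m
= 42.114 km

42.1 km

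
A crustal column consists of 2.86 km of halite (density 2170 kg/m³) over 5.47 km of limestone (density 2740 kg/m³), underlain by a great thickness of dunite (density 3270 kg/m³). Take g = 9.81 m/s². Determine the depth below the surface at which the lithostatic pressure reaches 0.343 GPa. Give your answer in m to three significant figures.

12500 m

Pressure at base of upper layers: 2170×9.81×2860 + 2740×9.81×5470 = 2.079×10^8 Pa = 0.2079 GPa
Remaining pressure to be supplied by dunite: 3.430×10^8 − 2.079×10^8 = 1.351×10^8 Pa
Additional depth in dunite = 1.351×10^8 Pa / (3270 kg/m³ × 9.81 m/s²) = 4211.1 m
Total depth = 8330 m + 4211.1 m = 12541 m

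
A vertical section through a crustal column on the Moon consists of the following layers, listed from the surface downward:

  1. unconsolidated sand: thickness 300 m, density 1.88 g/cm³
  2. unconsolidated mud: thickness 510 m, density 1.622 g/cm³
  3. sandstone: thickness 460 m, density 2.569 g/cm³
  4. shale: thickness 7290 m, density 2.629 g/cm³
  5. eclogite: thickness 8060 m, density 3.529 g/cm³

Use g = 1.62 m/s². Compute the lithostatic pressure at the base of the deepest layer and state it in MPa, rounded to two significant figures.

81 MPa

unconsolidated sand: 1880 kg/m³ × 1.62 m/s² × 300 m = 9.137×10^5 Pa = 0.9137 MPa
unconsolidated mud: 1622 kg/m³ × 1.62 m/s² × 510 m = 1.340×10^6 Pa = 1.340 MPa
sandstone: 2569 kg/m³ × 1.62 m/s² × 460 m = 1.914×10^6 Pa = 1.914 MPa
shale: 2629 kg/m³ × 1.62 m/s² × 7290 m = 3.105×10^7 Pa = 31.05 MPa
eclogite: 3529 kg/m³ × 1.62 m/s² × 8060 m = 4.608×10^7 Pa = 46.08 MPa
Total = 0.9137 + 1.340 + 1.914 + 31.05 + 46.08 = 81.295 MPa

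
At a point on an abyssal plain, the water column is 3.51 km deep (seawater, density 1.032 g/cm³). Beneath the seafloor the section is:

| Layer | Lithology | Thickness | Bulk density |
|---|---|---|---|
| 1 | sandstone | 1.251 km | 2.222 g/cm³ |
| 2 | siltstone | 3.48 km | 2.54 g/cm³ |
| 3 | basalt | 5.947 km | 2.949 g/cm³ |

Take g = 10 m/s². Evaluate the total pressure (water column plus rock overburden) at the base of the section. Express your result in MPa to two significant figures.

seawater: 1032 kg/m³ × 10 m/s² × 3510 m = 3.622×10^7 Pa = 36.22 MPa
sandstone: 2222 kg/m³ × 10 m/s² × 1251 m = 2.780×10^7 Pa = 27.80 MPa
siltstone: 2540 kg/m³ × 10 m/s² × 3480 m = 8.839×10^7 Pa = 88.39 MPa
basalt: 2949 kg/m³ × 10 m/s² × 5947 m = 1.754×10^8 Pa = 175.4 MPa
Total = 36.22 + 27.80 + 88.39 + 175.4 = 327.79 MPa

330 MPa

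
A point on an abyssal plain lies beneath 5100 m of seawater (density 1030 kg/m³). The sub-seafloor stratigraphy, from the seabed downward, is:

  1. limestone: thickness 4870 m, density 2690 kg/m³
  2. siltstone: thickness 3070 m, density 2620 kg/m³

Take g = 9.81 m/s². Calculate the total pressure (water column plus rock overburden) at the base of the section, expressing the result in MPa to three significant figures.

seawater: 1030 kg/m³ × 9.81 m/s² × 5100 m = 5.153×10^7 Pa = 51.53 MPa
limestone: 2690 kg/m³ × 9.81 m/s² × 4870 m = 1.285×10^8 Pa = 128.5 MPa
siltstone: 2620 kg/m³ × 9.81 m/s² × 3070 m = 7.891×10^7 Pa = 78.91 MPa
Total = 51.53 + 128.5 + 78.91 = 258.95 MPa

259 MPa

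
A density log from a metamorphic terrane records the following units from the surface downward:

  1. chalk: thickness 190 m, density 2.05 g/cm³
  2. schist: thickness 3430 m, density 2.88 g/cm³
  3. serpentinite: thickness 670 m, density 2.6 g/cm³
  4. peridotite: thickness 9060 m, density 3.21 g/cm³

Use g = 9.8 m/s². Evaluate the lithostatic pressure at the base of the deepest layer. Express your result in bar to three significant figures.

4030 bar

chalk: 2050 kg/m³ × 9.8 m/s² × 190 m = 3.817×10^6 Pa = 38.17 bar
schist: 2880 kg/m³ × 9.8 m/s² × 3430 m = 9.681×10^7 Pa = 968.1 bar
serpentinite: 2600 kg/m³ × 9.8 m/s² × 670 m = 1.707×10^7 Pa = 170.7 bar
peridotite: 3210 kg/m³ × 9.8 m/s² × 9060 m = 2.850×10^8 Pa = 2850 bar
Total = 38.17 + 968.1 + 170.7 + 2850 = 4027.1 bar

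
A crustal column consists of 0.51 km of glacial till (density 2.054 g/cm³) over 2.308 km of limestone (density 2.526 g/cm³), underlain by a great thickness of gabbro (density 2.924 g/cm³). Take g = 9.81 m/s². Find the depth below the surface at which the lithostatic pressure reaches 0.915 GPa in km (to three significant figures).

32.4 km

Pressure at base of upper layers: 2054×9.81×510 + 2526×9.81×2308 = 6.747×10^7 Pa = 0.06747 GPa
Remaining pressure to be supplied by gabbro: 9.150×10^8 − 6.747×10^7 = 8.475×10^8 Pa
Additional depth in gabbro = 8.475×10^8 Pa / (2924 kg/m³ × 9.81 m/s²) = 29547 m
Total depth = 2818 m + 29547 m = 32365 m
= 32.365 km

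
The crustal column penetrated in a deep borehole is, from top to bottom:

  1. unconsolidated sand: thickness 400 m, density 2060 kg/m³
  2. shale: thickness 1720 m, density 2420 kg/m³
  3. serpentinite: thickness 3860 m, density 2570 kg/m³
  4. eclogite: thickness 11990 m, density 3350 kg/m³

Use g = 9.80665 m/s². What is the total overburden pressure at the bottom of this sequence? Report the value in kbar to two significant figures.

unconsolidated sand: 2060 kg/m³ × 9.80665 m/s² × 400 m = 8.081×10^6 Pa = 0.08081 kbar
shale: 2420 kg/m³ × 9.80665 m/s² × 1720 m = 4.082×10^7 Pa = 0.4082 kbar
serpentinite: 2570 kg/m³ × 9.80665 m/s² × 3860 m = 9.728×10^7 Pa = 0.9728 kbar
eclogite: 3350 kg/m³ × 9.80665 m/s² × 11990 m = 3.939×10^8 Pa = 3.939 kbar
Total = 0.08081 + 0.4082 + 0.9728 + 3.939 = 5.4008 kbar

5.4 kbar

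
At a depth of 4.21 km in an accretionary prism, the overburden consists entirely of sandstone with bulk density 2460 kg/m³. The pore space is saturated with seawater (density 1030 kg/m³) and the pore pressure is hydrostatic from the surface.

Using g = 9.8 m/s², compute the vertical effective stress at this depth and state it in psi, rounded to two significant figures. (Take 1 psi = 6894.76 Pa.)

Overburden (lithostatic) stress σ_v:
sandstone: 2460 kg/m³ × 9.8 m/s² × 4210 m = 1.015×10^8 Pa = 101.5 MPa
Pore pressure P_p = 1030 kg/m³ × 9.8 m/s² × 4210 m = 4.250×10^7 Pa = 42.50 MPa
Effective stress σ' = σ_v − P_p = 101.5 − 42.50 = 58.999 MPa = 8557.1 psi

8600 psi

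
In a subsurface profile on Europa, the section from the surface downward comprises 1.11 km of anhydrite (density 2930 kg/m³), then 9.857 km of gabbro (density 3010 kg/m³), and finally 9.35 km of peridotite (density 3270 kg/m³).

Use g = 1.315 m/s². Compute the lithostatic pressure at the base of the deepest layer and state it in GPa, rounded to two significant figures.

0.083 GPa

anhydrite: 2930 kg/m³ × 1.315 m/s² × 1110 m = 4.277×10^6 Pa = 4.277×10^-3 GPa
gabbro: 3010 kg/m³ × 1.315 m/s² × 9857 m = 3.902×10^7 Pa = 0.03902 GPa
peridotite: 3270 kg/m³ × 1.315 m/s² × 9350 m = 4.021×10^7 Pa = 0.04021 GPa
Total = 4.277×10^-3 + 0.03902 + 0.04021 = 0.083498 GPa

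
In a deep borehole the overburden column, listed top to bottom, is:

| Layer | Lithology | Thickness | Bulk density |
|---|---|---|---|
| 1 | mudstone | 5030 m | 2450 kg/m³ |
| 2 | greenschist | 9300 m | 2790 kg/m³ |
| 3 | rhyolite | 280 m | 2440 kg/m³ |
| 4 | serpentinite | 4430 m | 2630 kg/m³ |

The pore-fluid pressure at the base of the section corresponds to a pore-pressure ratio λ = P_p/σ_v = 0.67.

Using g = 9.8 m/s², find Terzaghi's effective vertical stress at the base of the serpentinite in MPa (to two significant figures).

Overburden (lithostatic) stress σ_v:
mudstone: 2450 kg/m³ × 9.8 m/s² × 5030 m = 1.208×10^8 Pa = 120.8 MPa
greenschist: 2790 kg/m³ × 9.8 m/s² × 9300 m = 2.543×10^8 Pa = 254.3 MPa
rhyolite: 2440 kg/m³ × 9.8 m/s² × 280 m = 6.695×10^6 Pa = 6.695 MPa
serpentinite: 2630 kg/m³ × 9.8 m/s² × 4430 m = 1.142×10^8 Pa = 114.2 MPa
Total = 120.8 + 254.3 + 6.695 + 114.2 = 495.93 MPa
Pore pressure P_p = λ·σ_v = 0.67 × 495.9 MPa = 332.3 MPa
Effective stress σ' = σ_v − P_p = 495.9 − 332.3 = 163.66 MPa

160 MPa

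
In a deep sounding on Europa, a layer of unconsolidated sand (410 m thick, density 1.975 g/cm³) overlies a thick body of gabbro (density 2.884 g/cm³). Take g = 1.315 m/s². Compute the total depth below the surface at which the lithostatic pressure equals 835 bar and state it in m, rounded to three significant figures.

Pressure at base of upper layers: 1975×1.315×410 = 1.065×10^6 Pa = 10.65 bar
Remaining pressure to be supplied by gabbro: 8.350×10^7 − 1.065×10^6 = 8.244×10^7 Pa
Additional depth in gabbro = 8.244×10^7 Pa / (2884 kg/m³ × 1.315 m/s²) = 21737 m
Total depth = 410 m + 21737 m = 22147 m

22100 m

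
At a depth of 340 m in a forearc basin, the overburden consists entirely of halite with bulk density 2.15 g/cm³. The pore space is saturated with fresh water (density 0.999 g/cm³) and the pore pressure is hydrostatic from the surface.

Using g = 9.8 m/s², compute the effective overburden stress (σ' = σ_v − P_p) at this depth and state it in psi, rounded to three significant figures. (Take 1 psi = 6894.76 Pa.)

Overburden (lithostatic) stress σ_v:
halite: 2150 kg/m³ × 9.8 m/s² × 340 m = 7.164×10^6 Pa = 7.164 MPa
Pore pressure P_p = 999 kg/m³ × 9.8 m/s² × 340 m = 3.329×10^6 Pa = 3.329 MPa
Effective stress σ' = σ_v − P_p = 7.164 − 3.329 = 3.8351 MPa = 556.24 psi

556 psi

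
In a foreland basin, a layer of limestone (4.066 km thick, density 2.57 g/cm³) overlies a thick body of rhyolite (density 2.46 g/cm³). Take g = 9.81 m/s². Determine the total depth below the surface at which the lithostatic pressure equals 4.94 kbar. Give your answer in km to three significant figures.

Pressure at base of upper layers: 2570×9.81×4066 = 1.025×10^8 Pa = 1.025 kbar
Remaining pressure to be supplied by rhyolite: 4.940×10^8 − 1.025×10^8 = 3.915×10^8 Pa
Additional depth in rhyolite = 3.915×10^8 Pa / (2460 kg/m³ × 9.81 m/s²) = 16222 m
Total depth = 4066 m + 16222 m = 20288 m
= 20.288 km

20.3 km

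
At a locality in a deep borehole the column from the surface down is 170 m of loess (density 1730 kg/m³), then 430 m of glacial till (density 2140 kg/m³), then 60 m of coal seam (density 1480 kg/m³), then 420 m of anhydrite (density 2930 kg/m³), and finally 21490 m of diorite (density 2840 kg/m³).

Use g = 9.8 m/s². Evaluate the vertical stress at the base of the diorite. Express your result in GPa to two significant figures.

0.62 GPa

loess: 1730 kg/m³ × 9.8 m/s² × 170 m = 2.882×10^6 Pa = 2.882×10^-3 GPa
glacial till: 2140 kg/m³ × 9.8 m/s² × 430 m = 9.018×10^6 Pa = 9.018×10^-3 GPa
coal seam: 1480 kg/m³ × 9.8 m/s² × 60 m = 8.702×10^5 Pa = 8.702×10^-4 GPa
anhydrite: 2930 kg/m³ × 9.8 m/s² × 420 m = 1.206×10^7 Pa = 0.01206 GPa
diorite: 2840 kg/m³ × 9.8 m/s² × 21490 m = 5.981×10^8 Pa = 0.5981 GPa
Total = 2.882×10^-3 + 9.018×10^-3 + 8.702×10^-4 + 0.01206 + 0.5981 = 0.62294 GPa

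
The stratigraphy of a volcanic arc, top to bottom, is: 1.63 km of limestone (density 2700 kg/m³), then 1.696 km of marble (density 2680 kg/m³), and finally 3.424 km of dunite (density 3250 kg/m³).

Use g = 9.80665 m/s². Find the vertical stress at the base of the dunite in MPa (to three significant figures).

197 MPa

limestone: 2700 kg/m³ × 9.80665 m/s² × 1630 m = 4.316×10^7 Pa = 43.16 MPa
marble: 2680 kg/m³ × 9.80665 m/s² × 1696 m = 4.457×10^7 Pa = 44.57 MPa
dunite: 3250 kg/m³ × 9.80665 m/s² × 3424 m = 1.091×10^8 Pa = 109.1 MPa
Total = 43.16 + 44.57 + 109.1 = 196.86 MPa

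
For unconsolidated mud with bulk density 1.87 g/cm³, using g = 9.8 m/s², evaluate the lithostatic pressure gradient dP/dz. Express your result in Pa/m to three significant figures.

dP/dz = ρg = 1870 kg/m³ × 9.8 m/s² = 18326 Pa/m

18300 Pa/m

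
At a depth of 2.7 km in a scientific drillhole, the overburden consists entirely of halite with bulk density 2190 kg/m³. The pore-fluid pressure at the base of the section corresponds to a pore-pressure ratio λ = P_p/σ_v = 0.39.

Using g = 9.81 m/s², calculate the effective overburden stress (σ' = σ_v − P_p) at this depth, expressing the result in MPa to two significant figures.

35 MPa

Overburden (lithostatic) stress σ_v:
halite: 2190 kg/m³ × 9.81 m/s² × 2700 m = 5.801×10^7 Pa = 58.01 MPa
Pore pressure P_p = λ·σ_v = 0.39 × 58.01 MPa = 22.62 MPa
Effective stress σ' = σ_v − P_p = 58.01 − 22.62 = 35.384 MPa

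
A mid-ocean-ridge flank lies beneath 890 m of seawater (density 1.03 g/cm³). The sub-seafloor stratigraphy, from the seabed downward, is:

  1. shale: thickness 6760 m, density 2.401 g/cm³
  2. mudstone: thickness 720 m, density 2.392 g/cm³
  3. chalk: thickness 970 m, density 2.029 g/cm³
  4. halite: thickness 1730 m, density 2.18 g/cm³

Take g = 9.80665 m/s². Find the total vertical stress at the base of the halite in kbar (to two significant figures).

seawater: 1030 kg/m³ × 9.80665 m/s² × 890 m = 8.990×10^6 Pa = 0.08990 kbar
shale: 2401 kg/m³ × 9.80665 m/s² × 6760 m = 1.592×10^8 Pa = 1.592 kbar
mudstone: 2392 kg/m³ × 9.80665 m/s² × 720 m = 1.689×10^7 Pa = 0.1689 kbar
chalk: 2029 kg/m³ × 9.80665 m/s² × 970 m = 1.930×10^7 Pa = 0.1930 kbar
halite: 2180 kg/m³ × 9.80665 m/s² × 1730 m = 3.698×10^7 Pa = 0.3698 kbar
Total = 0.08990 + 1.592 + 0.1689 + 0.1930 + 0.3698 = 2.4133 kbar

2.4 kbar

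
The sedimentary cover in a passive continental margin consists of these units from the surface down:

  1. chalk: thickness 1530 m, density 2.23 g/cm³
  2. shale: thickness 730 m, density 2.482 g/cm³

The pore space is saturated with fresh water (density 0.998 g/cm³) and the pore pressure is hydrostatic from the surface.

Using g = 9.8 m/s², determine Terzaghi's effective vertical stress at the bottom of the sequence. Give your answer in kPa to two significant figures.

Overburden (lithostatic) stress σ_v:
chalk: 2230 kg/m³ × 9.8 m/s² × 1530 m = 3.344×10^7 Pa = 33.44 MPa
shale: 2482 kg/m³ × 9.8 m/s² × 730 m = 1.776×10^7 Pa = 17.76 MPa
Total = 33.44 + 17.76 = 51.193 MPa
Pore pressure P_p = 998 kg/m³ × 9.8 m/s² × 2260 m = 2.210×10^7 Pa = 22.10 MPa
Effective stress σ' = σ_v − P_p = 51.19 − 22.10 = 29.089 MPa = 29089 kPa

29000 kPa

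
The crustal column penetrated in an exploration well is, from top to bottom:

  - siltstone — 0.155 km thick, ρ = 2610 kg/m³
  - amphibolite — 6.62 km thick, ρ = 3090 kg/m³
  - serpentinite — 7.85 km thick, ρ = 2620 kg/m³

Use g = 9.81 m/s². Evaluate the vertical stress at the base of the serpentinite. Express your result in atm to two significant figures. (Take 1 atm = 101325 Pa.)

siltstone: 2610 kg/m³ × 9.81 m/s² × 155 m = 3.969×10^6 Pa = 39.17 atm
amphibolite: 3090 kg/m³ × 9.81 m/s² × 6620 m = 2.007×10^8 Pa = 1980 atm
serpentinite: 2620 kg/m³ × 9.81 m/s² × 7850 m = 2.018×10^8 Pa = 1991 atm
Total = 39.17 + 1980 + 1991 = 4010.9 atm

4000 atm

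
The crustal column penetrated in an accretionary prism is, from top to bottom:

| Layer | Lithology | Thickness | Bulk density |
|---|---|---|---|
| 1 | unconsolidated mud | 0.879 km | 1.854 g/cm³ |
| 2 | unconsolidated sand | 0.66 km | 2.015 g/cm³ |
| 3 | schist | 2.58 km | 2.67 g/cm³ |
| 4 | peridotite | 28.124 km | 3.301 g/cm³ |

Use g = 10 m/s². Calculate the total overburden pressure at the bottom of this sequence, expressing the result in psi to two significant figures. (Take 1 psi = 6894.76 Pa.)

unconsolidated mud: 1854 kg/m³ × 10 m/s² × 879 m = 1.630×10^7 Pa = 2364 psi
unconsolidated sand: 2015 kg/m³ × 10 m/s² × 660 m = 1.330×10^7 Pa = 1929 psi
schist: 2670 kg/m³ × 10 m/s² × 2580 m = 6.889×10^7 Pa = 9991 psi
peridotite: 3301 kg/m³ × 10 m/s² × 28124 m = 9.284×10^8 Pa = 1.346×10^5 psi
Total = 2364 + 1929 + 9991 + 1.346×10^5 = 1.4893×10^5 psi

150000 psi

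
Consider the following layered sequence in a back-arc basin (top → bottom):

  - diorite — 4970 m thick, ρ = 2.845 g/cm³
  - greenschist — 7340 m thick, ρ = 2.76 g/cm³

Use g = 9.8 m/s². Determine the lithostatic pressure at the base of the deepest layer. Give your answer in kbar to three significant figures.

3.37 kbar

diorite: 2845 kg/m³ × 9.8 m/s² × 4970 m = 1.386×10^8 Pa = 1.386 kbar
greenschist: 2760 kg/m³ × 9.8 m/s² × 7340 m = 1.985×10^8 Pa = 1.985 kbar
Total = 1.386 + 1.985 = 3.3710 kbar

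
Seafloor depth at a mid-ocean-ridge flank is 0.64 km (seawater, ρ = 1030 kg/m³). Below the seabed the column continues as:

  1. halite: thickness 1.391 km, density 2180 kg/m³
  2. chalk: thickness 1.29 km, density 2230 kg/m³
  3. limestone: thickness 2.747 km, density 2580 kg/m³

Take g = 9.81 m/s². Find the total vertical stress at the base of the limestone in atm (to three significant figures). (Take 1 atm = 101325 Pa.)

1320 atm

seawater: 1030 kg/m³ × 9.81 m/s² × 640 m = 6.467×10^6 Pa = 63.82 atm
halite: 2180 kg/m³ × 9.81 m/s² × 1391 m = 2.975×10^7 Pa = 293.6 atm
chalk: 2230 kg/m³ × 9.81 m/s² × 1290 m = 2.822×10^7 Pa = 278.5 atm
limestone: 2580 kg/m³ × 9.81 m/s² × 2747 m = 6.953×10^7 Pa = 686.2 atm
Total = 63.82 + 293.6 + 278.5 + 686.2 = 1322.1 atm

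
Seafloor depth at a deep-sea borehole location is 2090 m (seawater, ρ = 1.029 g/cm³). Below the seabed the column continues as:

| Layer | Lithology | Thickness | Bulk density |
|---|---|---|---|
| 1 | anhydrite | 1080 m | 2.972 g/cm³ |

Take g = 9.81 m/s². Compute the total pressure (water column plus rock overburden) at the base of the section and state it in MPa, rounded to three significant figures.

52.6 MPa

seawater: 1029 kg/m³ × 9.81 m/s² × 2090 m = 2.110×10^7 Pa = 21.10 MPa
anhydrite: 2972 kg/m³ × 9.81 m/s² × 1080 m = 3.149×10^7 Pa = 31.49 MPa
Total = 21.10 + 31.49 = 52.585 MPa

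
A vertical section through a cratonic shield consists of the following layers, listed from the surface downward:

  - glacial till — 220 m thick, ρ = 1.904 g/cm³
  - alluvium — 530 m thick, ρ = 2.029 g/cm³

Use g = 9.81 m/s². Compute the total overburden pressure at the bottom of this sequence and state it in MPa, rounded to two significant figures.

15 MPa

glacial till: 1904 kg/m³ × 9.81 m/s² × 220 m = 4.109×10^6 Pa = 4.109 MPa
alluvium: 2029 kg/m³ × 9.81 m/s² × 530 m = 1.055×10^7 Pa = 10.55 MPa
Total = 4.109 + 10.55 = 14.659 MPa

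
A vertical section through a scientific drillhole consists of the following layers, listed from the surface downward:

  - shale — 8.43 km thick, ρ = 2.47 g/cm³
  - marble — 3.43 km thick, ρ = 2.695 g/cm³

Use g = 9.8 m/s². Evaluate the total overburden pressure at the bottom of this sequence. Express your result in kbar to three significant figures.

2.95 kbar

shale: 2470 kg/m³ × 9.8 m/s² × 8430 m = 2.041×10^8 Pa = 2.041 kbar
marble: 2695 kg/m³ × 9.8 m/s² × 3430 m = 9.059×10^7 Pa = 0.9059 kbar
Total = 2.041 + 0.9059 = 2.9465 kbar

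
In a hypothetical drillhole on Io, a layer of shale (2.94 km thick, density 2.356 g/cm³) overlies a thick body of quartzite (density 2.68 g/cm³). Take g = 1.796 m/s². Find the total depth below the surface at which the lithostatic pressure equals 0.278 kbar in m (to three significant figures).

Pressure at base of upper layers: 2356×1.796×2940 = 1.244×10^7 Pa = 0.1244 kbar
Remaining pressure to be supplied by quartzite: 2.780×10^7 − 1.244×10^7 = 1.536×10^7 Pa
Additional depth in quartzite = 1.536×10^7 Pa / (2680 kg/m³ × 1.796 m/s²) = 3191.1 m
Total depth = 2940 m + 3191.1 m = 6131.1 m

6130 m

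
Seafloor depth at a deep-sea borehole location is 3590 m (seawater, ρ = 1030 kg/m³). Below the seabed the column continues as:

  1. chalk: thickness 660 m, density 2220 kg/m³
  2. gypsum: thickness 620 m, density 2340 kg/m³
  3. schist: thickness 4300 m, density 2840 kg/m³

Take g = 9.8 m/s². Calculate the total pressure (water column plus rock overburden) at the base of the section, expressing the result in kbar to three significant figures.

1.84 kbar

seawater: 1030 kg/m³ × 9.8 m/s² × 3590 m = 3.624×10^7 Pa = 0.3624 kbar
chalk: 2220 kg/m³ × 9.8 m/s² × 660 m = 1.436×10^7 Pa = 0.1436 kbar
gypsum: 2340 kg/m³ × 9.8 m/s² × 620 m = 1.422×10^7 Pa = 0.1422 kbar
schist: 2840 kg/m³ × 9.8 m/s² × 4300 m = 1.197×10^8 Pa = 1.197 kbar
Total = 0.3624 + 0.1436 + 0.1422 + 1.197 = 1.8449 kbar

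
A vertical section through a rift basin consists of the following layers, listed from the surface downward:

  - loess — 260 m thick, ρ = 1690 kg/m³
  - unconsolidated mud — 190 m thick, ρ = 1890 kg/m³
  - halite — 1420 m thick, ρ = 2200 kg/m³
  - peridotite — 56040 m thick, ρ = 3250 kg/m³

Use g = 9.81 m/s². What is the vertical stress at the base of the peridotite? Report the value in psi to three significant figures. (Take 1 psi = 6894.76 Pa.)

loess: 1690 kg/m³ × 9.81 m/s² × 260 m = 4.311×10^6 Pa = 625.2 psi
unconsolidated mud: 1890 kg/m³ × 9.81 m/s² × 190 m = 3.523×10^6 Pa = 510.9 psi
halite: 2200 kg/m³ × 9.81 m/s² × 1420 m = 3.065×10^7 Pa = 4445 psi
peridotite: 3250 kg/m³ × 9.81 m/s² × 56040 m = 1.787×10^9 Pa = 2.591×10^5 psi
Total = 625.2 + 510.9 + 4445 + 2.591×10^5 = 2.6472×10^5 psi

265000 psi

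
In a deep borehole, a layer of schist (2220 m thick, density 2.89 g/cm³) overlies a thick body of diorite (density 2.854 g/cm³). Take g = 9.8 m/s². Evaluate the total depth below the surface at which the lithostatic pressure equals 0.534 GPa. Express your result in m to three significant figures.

Pressure at base of upper layers: 2890×9.8×2220 = 6.287×10^7 Pa = 0.06287 GPa
Remaining pressure to be supplied by diorite: 5.340×10^8 − 6.287×10^7 = 4.711×10^8 Pa
Additional depth in diorite = 4.711×10^8 Pa / (2854 kg/m³ × 9.8 m/s²) = 16844 m
Total depth = 2220 m + 16844 m = 19064 m

19100 m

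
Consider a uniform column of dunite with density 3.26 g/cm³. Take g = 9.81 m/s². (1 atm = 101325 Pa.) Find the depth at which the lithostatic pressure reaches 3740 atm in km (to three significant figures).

11.8 km

h = P/(ρg) = 3740 atm / (3260 kg/m³ × 9.81 m/s²) = 3.790×10^8 Pa / 31981 Pa/m = 11850 m
= 11.850 km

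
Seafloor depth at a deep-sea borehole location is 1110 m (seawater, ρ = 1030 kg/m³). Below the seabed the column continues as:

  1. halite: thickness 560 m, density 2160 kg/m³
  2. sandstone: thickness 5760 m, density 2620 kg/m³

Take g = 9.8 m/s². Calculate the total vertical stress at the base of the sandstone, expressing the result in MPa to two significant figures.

170 MPa

seawater: 1030 kg/m³ × 9.8 m/s² × 1110 m = 1.120×10^7 Pa = 11.20 MPa
halite: 2160 kg/m³ × 9.8 m/s² × 560 m = 1.185×10^7 Pa = 11.85 MPa
sandstone: 2620 kg/m³ × 9.8 m/s² × 5760 m = 1.479×10^8 Pa = 147.9 MPa
Total = 11.20 + 11.85 + 147.9 = 170.95 MPa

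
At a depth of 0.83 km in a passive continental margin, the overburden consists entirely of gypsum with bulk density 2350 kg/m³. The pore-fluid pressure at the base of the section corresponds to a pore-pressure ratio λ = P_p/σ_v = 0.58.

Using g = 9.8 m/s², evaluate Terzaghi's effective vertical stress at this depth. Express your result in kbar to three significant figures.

0.0803 kbar

Overburden (lithostatic) stress σ_v:
gypsum: 2350 kg/m³ × 9.8 m/s² × 830 m = 1.911×10^7 Pa = 19.11 MPa
Pore pressure P_p = λ·σ_v = 0.58 × 19.11 MPa = 11.09 MPa
Effective stress σ' = σ_v − P_p = 19.11 − 11.09 = 8.0283 MPa = 0.080283 kbar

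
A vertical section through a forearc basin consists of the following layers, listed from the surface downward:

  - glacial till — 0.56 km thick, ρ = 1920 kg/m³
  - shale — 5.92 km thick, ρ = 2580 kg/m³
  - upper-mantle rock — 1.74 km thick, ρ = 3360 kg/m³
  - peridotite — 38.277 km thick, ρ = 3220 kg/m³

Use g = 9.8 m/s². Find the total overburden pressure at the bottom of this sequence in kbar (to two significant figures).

glacial till: 1920 kg/m³ × 9.8 m/s² × 560 m = 1.054×10^7 Pa = 0.1054 kbar
shale: 2580 kg/m³ × 9.8 m/s² × 5920 m = 1.497×10^8 Pa = 1.497 kbar
upper-mantle rock: 3360 kg/m³ × 9.8 m/s² × 1740 m = 5.729×10^7 Pa = 0.5729 kbar
peridotite: 3220 kg/m³ × 9.8 m/s² × 38277 m = 1.208×10^9 Pa = 12.08 kbar
Total = 0.1054 + 1.497 + 0.5729 + 12.08 = 14.254 kbar

14 kbar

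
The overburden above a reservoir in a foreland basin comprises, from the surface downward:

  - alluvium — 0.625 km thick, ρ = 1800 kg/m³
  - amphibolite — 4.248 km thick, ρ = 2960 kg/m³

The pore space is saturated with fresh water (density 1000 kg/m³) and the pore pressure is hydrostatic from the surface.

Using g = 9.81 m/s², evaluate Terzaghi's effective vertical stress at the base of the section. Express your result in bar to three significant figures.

Overburden (lithostatic) stress σ_v:
alluvium: 1800 kg/m³ × 9.81 m/s² × 625 m = 1.104×10^7 Pa = 11.04 MPa
amphibolite: 2960 kg/m³ × 9.81 m/s² × 4248 m = 1.234×10^8 Pa = 123.4 MPa
Total = 11.04 + 123.4 = 134.39 MPa
Pore pressure P_p = 1000 kg/m³ × 9.81 m/s² × 4873 m = 4.780×10^7 Pa = 47.80 MPa
Effective stress σ' = σ_v − P_p = 134.4 − 47.80 = 86.584 MPa = 865.84 bar

866 bar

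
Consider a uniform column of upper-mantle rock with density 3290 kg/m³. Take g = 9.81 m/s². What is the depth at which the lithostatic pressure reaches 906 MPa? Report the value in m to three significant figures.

h = P/(ρg) = 906 MPa / (3290 kg/m³ × 9.81 m/s²) = 9.060×10^8 Pa / 32275 Pa/m = 28071 m

28100 m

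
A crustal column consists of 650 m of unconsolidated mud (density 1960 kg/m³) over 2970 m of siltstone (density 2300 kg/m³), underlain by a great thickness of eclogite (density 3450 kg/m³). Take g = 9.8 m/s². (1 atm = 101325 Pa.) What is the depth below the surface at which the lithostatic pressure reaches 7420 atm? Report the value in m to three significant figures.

Pressure at base of upper layers: 1960×9.8×650 + 2300×9.8×2970 = 7.943×10^7 Pa = 783.9 atm
Remaining pressure to be supplied by eclogite: 7.518×10^8 − 7.943×10^7 = 6.724×10^8 Pa
Additional depth in eclogite = 6.724×10^8 Pa / (3450 kg/m³ × 9.8 m/s²) = 19888 m
Total depth = 3620 m + 19888 m = 23508 m

23500 m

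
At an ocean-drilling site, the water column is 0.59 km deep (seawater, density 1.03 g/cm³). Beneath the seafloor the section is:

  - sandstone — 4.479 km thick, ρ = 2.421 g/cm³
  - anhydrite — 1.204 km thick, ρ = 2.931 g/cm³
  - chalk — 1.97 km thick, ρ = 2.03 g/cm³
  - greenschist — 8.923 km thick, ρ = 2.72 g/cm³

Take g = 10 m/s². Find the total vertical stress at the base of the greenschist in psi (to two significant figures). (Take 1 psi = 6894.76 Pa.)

63000 psi

seawater: 1030 kg/m³ × 10 m/s² × 590 m = 6.077×10^6 Pa = 881.4 psi
sandstone: 2421 kg/m³ × 10 m/s² × 4479 m = 1.084×10^8 Pa = 15727 psi
anhydrite: 2931 kg/m³ × 10 m/s² × 1204 m = 3.529×10^7 Pa = 5118 psi
chalk: 2030 kg/m³ × 10 m/s² × 1970 m = 3.999×10^7 Pa = 5800 psi
greenschist: 2720 kg/m³ × 10 m/s² × 8923 m = 2.427×10^8 Pa = 35201 psi
Total = 881.4 + 15727 + 5118 + 5800 + 35201 = 62729 psi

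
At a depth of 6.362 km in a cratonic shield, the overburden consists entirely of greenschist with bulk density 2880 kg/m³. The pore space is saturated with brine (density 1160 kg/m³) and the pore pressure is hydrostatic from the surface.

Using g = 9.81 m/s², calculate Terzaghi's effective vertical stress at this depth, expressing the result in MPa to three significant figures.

107 MPa

Overburden (lithostatic) stress σ_v:
greenschist: 2880 kg/m³ × 9.81 m/s² × 6362 m = 1.797×10^8 Pa = 179.7 MPa
Pore pressure P_p = 1160 kg/m³ × 9.81 m/s² × 6362 m = 7.240×10^7 Pa = 72.40 MPa
Effective stress σ' = σ_v − P_p = 179.7 − 72.40 = 107.35 MPa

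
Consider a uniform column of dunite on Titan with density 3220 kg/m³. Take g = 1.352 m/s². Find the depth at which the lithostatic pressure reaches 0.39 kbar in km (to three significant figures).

8.96 km

h = P/(ρg) = 0.39 kbar / (3220 kg/m³ × 1.352 m/s²) = 3.900×10^7 Pa / 4353.4 Pa/m = 8958.4 m
= 8.9584 km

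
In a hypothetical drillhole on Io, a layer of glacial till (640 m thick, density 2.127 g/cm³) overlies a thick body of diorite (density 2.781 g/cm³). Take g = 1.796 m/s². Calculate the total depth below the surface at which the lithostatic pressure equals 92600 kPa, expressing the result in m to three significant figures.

18700 m

Pressure at base of upper layers: 2127×1.796×640 = 2.445×10^6 Pa = 2445 kPa
Remaining pressure to be supplied by diorite: 9.260×10^7 − 2.445×10^6 = 9.016×10^7 Pa
Additional depth in diorite = 9.016×10^7 Pa / (2781 kg/m³ × 1.796 m/s²) = 18050 m
Total depth = 640 m + 18050 m = 18690 m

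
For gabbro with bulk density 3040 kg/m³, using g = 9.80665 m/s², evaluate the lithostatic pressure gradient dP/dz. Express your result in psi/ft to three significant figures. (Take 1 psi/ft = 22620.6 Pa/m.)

1.32 psi/ft

dP/dz = ρg = 3040 kg/m³ × 9.80665 m/s² = 29812 Pa/m
= 29812 Pa/m × (1 psi/ft / 22621 Pa/m) = 1.3179 psi/ft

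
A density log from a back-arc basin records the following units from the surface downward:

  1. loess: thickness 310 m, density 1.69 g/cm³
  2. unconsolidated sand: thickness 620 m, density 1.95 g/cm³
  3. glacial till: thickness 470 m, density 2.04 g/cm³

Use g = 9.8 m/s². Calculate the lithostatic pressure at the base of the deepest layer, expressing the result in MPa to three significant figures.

loess: 1690 kg/m³ × 9.8 m/s² × 310 m = 5.134×10^6 Pa = 5.134 MPa
unconsolidated sand: 1950 kg/m³ × 9.8 m/s² × 620 m = 1.185×10^7 Pa = 11.85 MPa
glacial till: 2040 kg/m³ × 9.8 m/s² × 470 m = 9.396×10^6 Pa = 9.396 MPa
Total = 5.134 + 11.85 + 9.396 = 26.379 MPa

26.4 MPa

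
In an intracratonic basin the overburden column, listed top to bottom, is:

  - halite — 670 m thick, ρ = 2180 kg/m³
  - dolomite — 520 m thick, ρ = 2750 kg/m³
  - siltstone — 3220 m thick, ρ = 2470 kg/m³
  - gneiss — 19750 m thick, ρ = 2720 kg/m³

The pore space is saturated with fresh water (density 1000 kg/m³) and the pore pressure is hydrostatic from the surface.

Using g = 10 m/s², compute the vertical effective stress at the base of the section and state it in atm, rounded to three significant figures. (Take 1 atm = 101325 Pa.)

3990 atm

Overburden (lithostatic) stress σ_v:
halite: 2180 kg/m³ × 10 m/s² × 670 m = 1.461×10^7 Pa = 14.61 MPa
dolomite: 2750 kg/m³ × 10 m/s² × 520 m = 1.430×10^7 Pa = 14.30 MPa
siltstone: 2470 kg/m³ × 10 m/s² × 3220 m = 7.953×10^7 Pa = 79.53 MPa
gneiss: 2720 kg/m³ × 10 m/s² × 19750 m = 5.372×10^8 Pa = 537.2 MPa
Total = 14.61 + 14.30 + 79.53 + 537.2 = 645.64 MPa
Pore pressure P_p = 1000 kg/m³ × 10 m/s² × 24160 m = 2.416×10^8 Pa = 241.6 MPa
Effective stress σ' = σ_v − P_p = 645.6 − 241.6 = 404.04 MPa = 3987.6 atm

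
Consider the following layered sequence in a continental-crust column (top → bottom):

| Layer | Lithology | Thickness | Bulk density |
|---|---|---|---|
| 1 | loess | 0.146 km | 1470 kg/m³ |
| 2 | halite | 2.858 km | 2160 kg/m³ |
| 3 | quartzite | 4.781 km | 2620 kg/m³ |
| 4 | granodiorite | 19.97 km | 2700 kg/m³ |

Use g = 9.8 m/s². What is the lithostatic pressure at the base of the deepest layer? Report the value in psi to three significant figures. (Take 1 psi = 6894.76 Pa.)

loess: 1470 kg/m³ × 9.8 m/s² × 146 m = 2.103×10^6 Pa = 305.1 psi
halite: 2160 kg/m³ × 9.8 m/s² × 2858 m = 6.050×10^7 Pa = 8775 psi
quartzite: 2620 kg/m³ × 9.8 m/s² × 4781 m = 1.228×10^8 Pa = 17804 psi
granodiorite: 2700 kg/m³ × 9.8 m/s² × 19970 m = 5.284×10^8 Pa = 76639 psi
Total = 305.1 + 8775 + 17804 + 76639 = 1.0352×10^5 psi

104000 psi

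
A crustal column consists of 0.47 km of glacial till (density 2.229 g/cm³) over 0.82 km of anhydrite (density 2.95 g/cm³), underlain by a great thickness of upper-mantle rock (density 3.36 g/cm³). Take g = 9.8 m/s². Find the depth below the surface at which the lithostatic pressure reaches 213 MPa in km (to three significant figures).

Pressure at base of upper layers: 2229×9.8×470 + 2950×9.8×820 = 3.397×10^7 Pa = 33.97 MPa
Remaining pressure to be supplied by upper-mantle rock: 2.130×10^8 − 3.397×10^7 = 1.790×10^8 Pa
Additional depth in upper-mantle rock = 1.790×10^8 Pa / (3360 kg/m³ × 9.8 m/s²) = 5436.9 m
Total depth = 1290 m + 5436.9 m = 6726.9 m
= 6.7269 km

6.73 km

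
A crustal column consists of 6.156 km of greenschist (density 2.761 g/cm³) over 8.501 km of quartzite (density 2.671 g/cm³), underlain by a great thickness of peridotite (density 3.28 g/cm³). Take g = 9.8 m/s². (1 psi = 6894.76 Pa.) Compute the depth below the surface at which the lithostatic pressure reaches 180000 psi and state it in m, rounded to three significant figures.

Pressure at base of upper layers: 2761×9.8×6156 + 2671×9.8×8501 = 3.891×10^8 Pa = 56432 psi
Remaining pressure to be supplied by peridotite: 1.241×10^9 − 3.891×10^8 = 8.520×10^8 Pa
Additional depth in peridotite = 8.520×10^8 Pa / (3280 kg/m³ × 9.8 m/s²) = 26505 m
Total depth = 14657 m + 26505 m = 41162 m

41200 m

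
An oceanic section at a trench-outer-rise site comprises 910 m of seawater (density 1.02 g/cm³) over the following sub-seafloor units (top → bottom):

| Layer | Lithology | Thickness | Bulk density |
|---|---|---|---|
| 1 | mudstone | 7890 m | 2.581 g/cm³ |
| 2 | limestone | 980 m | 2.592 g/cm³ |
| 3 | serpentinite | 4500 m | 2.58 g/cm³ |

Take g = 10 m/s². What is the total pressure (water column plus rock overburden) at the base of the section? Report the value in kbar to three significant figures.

seawater: 1020 kg/m³ × 10 m/s² × 910 m = 9.282×10^6 Pa = 0.09282 kbar
mudstone: 2581 kg/m³ × 10 m/s² × 7890 m = 2.036×10^8 Pa = 2.036 kbar
limestone: 2592 kg/m³ × 10 m/s² × 980 m = 2.540×10^7 Pa = 0.2540 kbar
serpentinite: 2580 kg/m³ × 10 m/s² × 4500 m = 1.161×10^8 Pa = 1.161 kbar
Total = 0.09282 + 2.036 + 0.2540 + 1.161 = 3.5442 kbar

3.54 kbar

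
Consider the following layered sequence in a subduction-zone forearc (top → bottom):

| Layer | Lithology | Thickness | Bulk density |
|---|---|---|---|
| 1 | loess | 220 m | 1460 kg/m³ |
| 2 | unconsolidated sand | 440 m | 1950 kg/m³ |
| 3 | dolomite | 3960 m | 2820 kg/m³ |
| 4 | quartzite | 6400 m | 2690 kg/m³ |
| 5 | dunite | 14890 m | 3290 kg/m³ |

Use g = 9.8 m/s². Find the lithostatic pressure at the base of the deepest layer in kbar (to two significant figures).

7.7 kbar

loess: 1460 kg/m³ × 9.8 m/s² × 220 m = 3.148×10^6 Pa = 0.03148 kbar
unconsolidated sand: 1950 kg/m³ × 9.8 m/s² × 440 m = 8.408×10^6 Pa = 0.08408 kbar
dolomite: 2820 kg/m³ × 9.8 m/s² × 3960 m = 1.094×10^8 Pa = 1.094 kbar
quartzite: 2690 kg/m³ × 9.8 m/s² × 6400 m = 1.687×10^8 Pa = 1.687 kbar
dunite: 3290 kg/m³ × 9.8 m/s² × 14890 m = 4.801×10^8 Pa = 4.801 kbar
Total = 0.03148 + 0.08408 + 1.094 + 1.687 + 4.801 = 7.6979 kbar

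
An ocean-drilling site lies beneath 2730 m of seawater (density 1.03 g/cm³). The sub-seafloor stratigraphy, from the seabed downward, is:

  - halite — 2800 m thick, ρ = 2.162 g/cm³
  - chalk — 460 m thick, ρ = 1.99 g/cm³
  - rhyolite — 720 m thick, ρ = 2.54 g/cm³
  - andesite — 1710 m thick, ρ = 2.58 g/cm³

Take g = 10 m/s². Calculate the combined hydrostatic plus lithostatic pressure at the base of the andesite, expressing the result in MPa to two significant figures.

160 MPa

seawater: 1030 kg/m³ × 10 m/s² × 2730 m = 2.812×10^7 Pa = 28.12 MPa
halite: 2162 kg/m³ × 10 m/s² × 2800 m = 6.054×10^7 Pa = 60.54 MPa
chalk: 1990 kg/m³ × 10 m/s² × 460 m = 9.154×10^6 Pa = 9.154 MPa
rhyolite: 2540 kg/m³ × 10 m/s² × 720 m = 1.829×10^7 Pa = 18.29 MPa
andesite: 2580 kg/m³ × 10 m/s² × 1710 m = 4.412×10^7 Pa = 44.12 MPa
Total = 28.12 + 60.54 + 9.154 + 18.29 + 44.12 = 160.22 MPa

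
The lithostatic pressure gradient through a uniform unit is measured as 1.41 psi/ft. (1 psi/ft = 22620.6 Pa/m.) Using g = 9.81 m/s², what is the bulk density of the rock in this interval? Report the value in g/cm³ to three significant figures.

ρ = (dP/dz)/g = 1.41 psi/ft / 9.81 m/s² = 31895 Pa/m / 9.81 m/s² = 3251.3 kg/m³
= 3.251 g/cm³

3.25 g/cm³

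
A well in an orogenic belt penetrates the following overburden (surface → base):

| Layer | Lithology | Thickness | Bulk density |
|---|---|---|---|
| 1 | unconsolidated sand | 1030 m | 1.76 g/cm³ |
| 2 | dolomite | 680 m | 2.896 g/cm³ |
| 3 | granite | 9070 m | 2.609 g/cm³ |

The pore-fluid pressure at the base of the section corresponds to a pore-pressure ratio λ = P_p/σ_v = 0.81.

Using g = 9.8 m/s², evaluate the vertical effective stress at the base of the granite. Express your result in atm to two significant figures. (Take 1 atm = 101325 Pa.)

500 atm

Overburden (lithostatic) stress σ_v:
unconsolidated sand: 1760 kg/m³ × 9.8 m/s² × 1030 m = 1.777×10^7 Pa = 17.77 MPa
dolomite: 2896 kg/m³ × 9.8 m/s² × 680 m = 1.930×10^7 Pa = 19.30 MPa
granite: 2609 kg/m³ × 9.8 m/s² × 9070 m = 2.319×10^8 Pa = 231.9 MPa
Total = 17.77 + 19.30 + 231.9 = 268.97 MPa
Pore pressure P_p = λ·σ_v = 0.81 × 269.0 MPa = 217.9 MPa
Effective stress σ' = σ_v − P_p = 269.0 − 217.9 = 51.104 MPa = 504.36 atm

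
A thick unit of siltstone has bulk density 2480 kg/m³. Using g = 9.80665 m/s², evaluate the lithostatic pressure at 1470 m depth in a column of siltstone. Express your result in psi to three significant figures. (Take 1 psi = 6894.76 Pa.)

5190 psi

siltstone: 2480 kg/m³ × 9.80665 m/s² × 1470 m = 3.575×10^7 Pa = 5185 psi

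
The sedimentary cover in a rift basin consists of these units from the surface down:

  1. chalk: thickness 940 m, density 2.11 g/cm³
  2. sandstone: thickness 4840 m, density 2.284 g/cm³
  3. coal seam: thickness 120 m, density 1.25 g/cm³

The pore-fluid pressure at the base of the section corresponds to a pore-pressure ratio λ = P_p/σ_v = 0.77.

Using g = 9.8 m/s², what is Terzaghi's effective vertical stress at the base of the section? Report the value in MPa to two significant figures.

Overburden (lithostatic) stress σ_v:
chalk: 2110 kg/m³ × 9.8 m/s² × 940 m = 1.944×10^7 Pa = 19.44 MPa
sandstone: 2284 kg/m³ × 9.8 m/s² × 4840 m = 1.083×10^8 Pa = 108.3 MPa
coal seam: 1250 kg/m³ × 9.8 m/s² × 120 m = 1.470×10^6 Pa = 1.470 MPa
Total = 19.44 + 108.3 + 1.470 = 129.24 MPa
Pore pressure P_p = λ·σ_v = 0.77 × 129.2 MPa = 99.52 MPa
Effective stress σ' = σ_v − P_p = 129.2 − 99.52 = 29.726 MPa

30 MPa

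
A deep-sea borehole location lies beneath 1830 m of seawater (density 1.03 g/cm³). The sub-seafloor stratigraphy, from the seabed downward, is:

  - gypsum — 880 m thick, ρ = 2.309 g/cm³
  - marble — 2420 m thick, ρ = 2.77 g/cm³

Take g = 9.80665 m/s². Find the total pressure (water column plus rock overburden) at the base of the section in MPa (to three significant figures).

seawater: 1030 kg/m³ × 9.80665 m/s² × 1830 m = 1.848×10^7 Pa = 18.48 MPa
gypsum: 2309 kg/m³ × 9.80665 m/s² × 880 m = 1.993×10^7 Pa = 19.93 MPa
marble: 2770 kg/m³ × 9.80665 m/s² × 2420 m = 6.574×10^7 Pa = 65.74 MPa
Total = 18.48 + 19.93 + 65.74 = 104.15 MPa

104 MPa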